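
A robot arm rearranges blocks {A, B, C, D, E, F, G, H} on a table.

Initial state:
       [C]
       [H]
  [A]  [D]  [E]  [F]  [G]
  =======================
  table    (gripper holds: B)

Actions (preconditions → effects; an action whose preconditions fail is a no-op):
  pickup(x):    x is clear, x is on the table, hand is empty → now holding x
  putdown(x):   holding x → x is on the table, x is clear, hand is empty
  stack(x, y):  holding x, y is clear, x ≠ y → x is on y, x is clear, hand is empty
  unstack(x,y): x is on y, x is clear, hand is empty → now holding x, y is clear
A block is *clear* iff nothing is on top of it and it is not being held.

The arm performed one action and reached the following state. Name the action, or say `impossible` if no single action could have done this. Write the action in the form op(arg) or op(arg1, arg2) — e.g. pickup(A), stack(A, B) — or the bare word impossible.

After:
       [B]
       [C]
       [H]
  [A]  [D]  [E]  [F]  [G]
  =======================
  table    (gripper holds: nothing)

stack(B, C)

target: towers=[A; D/H/C/B; E; F; G] holding=-
        putdown(B) → towers=[A; B; D/H/C; E; F; G] holding=-
       stack(B, G) → towers=[A; D/H/C; E; F; G/B] holding=-
       stack(B, A) → towers=[A/B; D/H/C; E; F; G] holding=-
       stack(B, E) → towers=[A; D/H/C; E/B; F; G] holding=-
       stack(B, F) → towers=[A; D/H/C; E; F/B; G] holding=-
       stack(B, C) → towers=[A; D/H/C/B; E; F; G] holding=-  ← match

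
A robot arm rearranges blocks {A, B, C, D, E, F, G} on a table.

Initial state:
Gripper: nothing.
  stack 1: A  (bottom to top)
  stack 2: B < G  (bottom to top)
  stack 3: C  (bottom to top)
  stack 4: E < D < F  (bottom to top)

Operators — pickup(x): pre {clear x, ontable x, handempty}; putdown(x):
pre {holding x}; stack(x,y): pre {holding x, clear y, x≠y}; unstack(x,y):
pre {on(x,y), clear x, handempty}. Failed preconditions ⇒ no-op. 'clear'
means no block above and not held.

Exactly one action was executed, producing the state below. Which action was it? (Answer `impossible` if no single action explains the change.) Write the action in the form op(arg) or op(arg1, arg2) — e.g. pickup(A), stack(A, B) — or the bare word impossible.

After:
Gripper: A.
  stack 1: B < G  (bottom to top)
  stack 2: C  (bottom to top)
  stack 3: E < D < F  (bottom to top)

pickup(A)

target: towers=[B/G; C; E/D/F] holding=A
     unstack(F, D) → towers=[A; B/G; C; E/D] holding=F
     unstack(G, B) → towers=[A; B; C; E/D/F] holding=G
         pickup(A) → towers=[B/G; C; E/D/F] holding=A  ← match
         pickup(C) → towers=[A; B/G; E/D/F] holding=C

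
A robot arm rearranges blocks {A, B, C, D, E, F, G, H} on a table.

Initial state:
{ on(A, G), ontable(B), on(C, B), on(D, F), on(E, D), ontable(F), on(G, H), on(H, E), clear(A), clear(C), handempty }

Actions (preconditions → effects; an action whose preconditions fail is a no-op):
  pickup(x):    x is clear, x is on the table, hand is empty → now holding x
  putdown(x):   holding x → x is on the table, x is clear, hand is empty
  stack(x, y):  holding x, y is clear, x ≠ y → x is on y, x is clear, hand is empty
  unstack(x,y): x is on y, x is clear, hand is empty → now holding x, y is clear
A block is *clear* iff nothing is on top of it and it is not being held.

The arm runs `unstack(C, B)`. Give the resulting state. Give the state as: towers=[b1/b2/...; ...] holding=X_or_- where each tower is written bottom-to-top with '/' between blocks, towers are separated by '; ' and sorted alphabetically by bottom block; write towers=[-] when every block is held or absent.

towers=[B; F/D/E/H/G/A] holding=C

before: towers=[B/C; F/D/E/H/G/A] holding=-
pre[unstack(C, B)]: on(C,B) ok, clear(C) ok, handempty ok
all met → apply unstack(C, B)
after:  towers=[B; F/D/E/H/G/A] holding=C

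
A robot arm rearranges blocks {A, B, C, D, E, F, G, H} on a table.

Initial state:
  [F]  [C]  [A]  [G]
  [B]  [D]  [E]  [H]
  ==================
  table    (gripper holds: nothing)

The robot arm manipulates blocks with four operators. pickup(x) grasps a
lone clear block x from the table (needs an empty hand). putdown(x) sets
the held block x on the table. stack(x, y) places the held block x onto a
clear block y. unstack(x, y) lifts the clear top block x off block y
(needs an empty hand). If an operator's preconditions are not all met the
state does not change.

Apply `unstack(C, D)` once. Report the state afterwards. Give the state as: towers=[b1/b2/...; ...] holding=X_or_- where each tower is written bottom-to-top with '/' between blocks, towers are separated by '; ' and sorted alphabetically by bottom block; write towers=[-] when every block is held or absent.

before: towers=[B/F; D/C; E/A; H/G] holding=-
pre[unstack(C, D)]: on(C,D) ✓, clear(C) ✓, handempty ✓
all met → apply unstack(C, D)
after:  towers=[B/F; D; E/A; H/G] holding=C

towers=[B/F; D; E/A; H/G] holding=C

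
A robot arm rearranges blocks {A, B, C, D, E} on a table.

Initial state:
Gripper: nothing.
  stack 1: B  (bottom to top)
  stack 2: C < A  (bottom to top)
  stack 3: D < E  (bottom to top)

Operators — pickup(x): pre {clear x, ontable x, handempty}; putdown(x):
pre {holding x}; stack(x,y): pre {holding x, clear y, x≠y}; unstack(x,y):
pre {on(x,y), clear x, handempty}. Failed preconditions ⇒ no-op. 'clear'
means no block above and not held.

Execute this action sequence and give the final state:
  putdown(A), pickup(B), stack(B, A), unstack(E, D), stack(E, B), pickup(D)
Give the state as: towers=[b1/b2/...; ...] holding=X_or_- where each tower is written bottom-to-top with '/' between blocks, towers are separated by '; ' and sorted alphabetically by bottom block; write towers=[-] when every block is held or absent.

towers=[C/A/B/E] holding=D

step 1 (putdown(A)) [no-op]: towers=[B; C/A; D/E] holding=-
step 2 (pickup(B)): towers=[C/A; D/E] holding=B
step 3 (stack(B, A)): towers=[C/A/B; D/E] holding=-
step 4 (unstack(E, D)): towers=[C/A/B; D] holding=E
step 5 (stack(E, B)): towers=[C/A/B/E; D] holding=-
step 6 (pickup(D)): towers=[C/A/B/E] holding=D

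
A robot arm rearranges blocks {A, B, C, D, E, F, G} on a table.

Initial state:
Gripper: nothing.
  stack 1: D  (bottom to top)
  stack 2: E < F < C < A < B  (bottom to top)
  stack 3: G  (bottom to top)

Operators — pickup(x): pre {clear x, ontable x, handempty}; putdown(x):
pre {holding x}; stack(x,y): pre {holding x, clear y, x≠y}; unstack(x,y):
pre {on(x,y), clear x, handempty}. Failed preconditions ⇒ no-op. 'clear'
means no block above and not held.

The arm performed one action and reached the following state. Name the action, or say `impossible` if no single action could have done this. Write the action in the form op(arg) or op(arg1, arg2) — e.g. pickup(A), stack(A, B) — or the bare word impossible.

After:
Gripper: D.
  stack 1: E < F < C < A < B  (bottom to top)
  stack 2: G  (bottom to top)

pickup(D)

target: towers=[E/F/C/A/B; G] holding=D
     unstack(B, A) → towers=[D; E/F/C/A; G] holding=B
         pickup(G) → towers=[D; E/F/C/A/B] holding=G
         pickup(D) → towers=[E/F/C/A/B; G] holding=D  ← match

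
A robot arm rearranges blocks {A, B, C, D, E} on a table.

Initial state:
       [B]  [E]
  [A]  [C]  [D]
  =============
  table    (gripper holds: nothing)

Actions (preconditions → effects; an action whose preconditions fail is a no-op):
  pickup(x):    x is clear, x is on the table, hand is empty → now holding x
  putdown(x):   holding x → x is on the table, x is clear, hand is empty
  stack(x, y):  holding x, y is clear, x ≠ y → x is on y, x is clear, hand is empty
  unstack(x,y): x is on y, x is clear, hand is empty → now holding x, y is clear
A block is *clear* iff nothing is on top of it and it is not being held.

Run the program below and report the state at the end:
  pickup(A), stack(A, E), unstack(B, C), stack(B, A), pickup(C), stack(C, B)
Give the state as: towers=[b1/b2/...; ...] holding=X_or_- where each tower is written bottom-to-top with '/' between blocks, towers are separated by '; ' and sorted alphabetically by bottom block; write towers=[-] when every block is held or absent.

towers=[D/E/A/B/C] holding=-

step 1 (pickup(A)): towers=[C/B; D/E] holding=A
step 2 (stack(A, E)): towers=[C/B; D/E/A] holding=-
step 3 (unstack(B, C)): towers=[C; D/E/A] holding=B
step 4 (stack(B, A)): towers=[C; D/E/A/B] holding=-
step 5 (pickup(C)): towers=[D/E/A/B] holding=C
step 6 (stack(C, B)): towers=[D/E/A/B/C] holding=-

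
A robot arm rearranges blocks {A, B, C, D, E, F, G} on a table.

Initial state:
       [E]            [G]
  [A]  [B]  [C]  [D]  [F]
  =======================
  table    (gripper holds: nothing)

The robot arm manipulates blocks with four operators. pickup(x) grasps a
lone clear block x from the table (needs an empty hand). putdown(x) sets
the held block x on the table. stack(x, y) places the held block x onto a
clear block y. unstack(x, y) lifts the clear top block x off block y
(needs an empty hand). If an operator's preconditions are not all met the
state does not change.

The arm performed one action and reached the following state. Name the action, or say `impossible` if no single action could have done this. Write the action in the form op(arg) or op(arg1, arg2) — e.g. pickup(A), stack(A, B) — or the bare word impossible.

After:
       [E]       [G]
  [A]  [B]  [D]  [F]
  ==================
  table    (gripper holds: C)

target: towers=[A; B/E; D; F/G] holding=C
     unstack(G, F) → towers=[A; B/E; C; D; F] holding=G
         pickup(D) → towers=[A; B/E; C; F/G] holding=D
         pickup(A) → towers=[B/E; C; D; F/G] holding=A
     unstack(E, B) → towers=[A; B; C; D; F/G] holding=E
         pickup(C) → towers=[A; B/E; D; F/G] holding=C  ← match

pickup(C)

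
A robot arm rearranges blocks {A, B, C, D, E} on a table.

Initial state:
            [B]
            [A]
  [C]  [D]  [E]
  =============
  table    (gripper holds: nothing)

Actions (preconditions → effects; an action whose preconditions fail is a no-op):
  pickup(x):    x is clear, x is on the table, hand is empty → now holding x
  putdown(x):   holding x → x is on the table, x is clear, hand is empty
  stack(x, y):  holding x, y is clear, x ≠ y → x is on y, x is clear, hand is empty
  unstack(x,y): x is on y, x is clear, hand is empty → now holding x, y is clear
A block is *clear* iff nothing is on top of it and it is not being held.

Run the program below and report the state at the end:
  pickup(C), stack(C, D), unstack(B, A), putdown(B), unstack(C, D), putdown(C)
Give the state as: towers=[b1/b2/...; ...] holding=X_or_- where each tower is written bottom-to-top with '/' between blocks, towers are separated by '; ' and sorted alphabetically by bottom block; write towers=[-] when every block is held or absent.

towers=[B; C; D; E/A] holding=-

step 1 (pickup(C)): towers=[D; E/A/B] holding=C
step 2 (stack(C, D)): towers=[D/C; E/A/B] holding=-
step 3 (unstack(B, A)): towers=[D/C; E/A] holding=B
step 4 (putdown(B)): towers=[B; D/C; E/A] holding=-
step 5 (unstack(C, D)): towers=[B; D; E/A] holding=C
step 6 (putdown(C)): towers=[B; C; D; E/A] holding=-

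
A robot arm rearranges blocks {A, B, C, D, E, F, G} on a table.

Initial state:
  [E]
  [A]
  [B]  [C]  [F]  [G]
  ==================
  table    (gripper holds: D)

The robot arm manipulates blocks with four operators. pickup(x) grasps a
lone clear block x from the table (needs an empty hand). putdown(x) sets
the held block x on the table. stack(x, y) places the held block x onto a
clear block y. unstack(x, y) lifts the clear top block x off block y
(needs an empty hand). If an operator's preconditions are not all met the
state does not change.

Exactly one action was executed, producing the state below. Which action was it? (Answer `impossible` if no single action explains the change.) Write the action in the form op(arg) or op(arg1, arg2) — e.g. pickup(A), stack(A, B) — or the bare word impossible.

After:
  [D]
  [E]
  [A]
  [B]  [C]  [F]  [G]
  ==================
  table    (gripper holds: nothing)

stack(D, E)

target: towers=[B/A/E/D; C; F; G] holding=-
        putdown(D) → towers=[B/A/E; C; D; F; G] holding=-
       stack(D, F) → towers=[B/A/E; C; F/D; G] holding=-
       stack(D, G) → towers=[B/A/E; C; F; G/D] holding=-
       stack(D, E) → towers=[B/A/E/D; C; F; G] holding=-  ← match
       stack(D, C) → towers=[B/A/E; C/D; F; G] holding=-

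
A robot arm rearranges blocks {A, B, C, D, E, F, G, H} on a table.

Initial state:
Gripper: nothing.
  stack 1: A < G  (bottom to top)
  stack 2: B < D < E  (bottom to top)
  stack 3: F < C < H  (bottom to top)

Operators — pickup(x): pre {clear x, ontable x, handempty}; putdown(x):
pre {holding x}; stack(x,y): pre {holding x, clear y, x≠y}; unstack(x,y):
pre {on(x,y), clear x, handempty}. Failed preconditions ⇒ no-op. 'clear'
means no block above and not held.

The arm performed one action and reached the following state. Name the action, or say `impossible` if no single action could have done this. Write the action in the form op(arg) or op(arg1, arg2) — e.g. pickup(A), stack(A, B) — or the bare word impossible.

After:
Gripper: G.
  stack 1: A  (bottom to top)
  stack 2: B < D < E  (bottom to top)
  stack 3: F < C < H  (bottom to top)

target: towers=[A; B/D/E; F/C/H] holding=G
     unstack(G, A) → towers=[A; B/D/E; F/C/H] holding=G  ← match
     unstack(E, D) → towers=[A/G; B/D; F/C/H] holding=E
     unstack(H, C) → towers=[A/G; B/D/E; F/C] holding=H

unstack(G, A)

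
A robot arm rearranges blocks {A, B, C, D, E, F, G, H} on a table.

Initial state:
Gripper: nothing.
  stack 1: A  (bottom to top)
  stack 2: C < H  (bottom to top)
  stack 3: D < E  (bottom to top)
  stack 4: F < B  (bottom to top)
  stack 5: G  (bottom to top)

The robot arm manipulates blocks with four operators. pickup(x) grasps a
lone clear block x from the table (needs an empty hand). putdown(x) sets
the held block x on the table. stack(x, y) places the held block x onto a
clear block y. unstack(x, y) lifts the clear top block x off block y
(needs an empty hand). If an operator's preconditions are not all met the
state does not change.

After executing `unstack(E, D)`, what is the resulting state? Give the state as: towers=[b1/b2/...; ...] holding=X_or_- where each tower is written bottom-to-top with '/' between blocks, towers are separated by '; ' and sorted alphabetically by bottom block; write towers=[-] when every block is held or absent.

before: towers=[A; C/H; D/E; F/B; G] holding=-
pre[unstack(E, D)]: on(E,D) ok, clear(E) ok, handempty ok
all met → apply unstack(E, D)
after:  towers=[A; C/H; D; F/B; G] holding=E

towers=[A; C/H; D; F/B; G] holding=E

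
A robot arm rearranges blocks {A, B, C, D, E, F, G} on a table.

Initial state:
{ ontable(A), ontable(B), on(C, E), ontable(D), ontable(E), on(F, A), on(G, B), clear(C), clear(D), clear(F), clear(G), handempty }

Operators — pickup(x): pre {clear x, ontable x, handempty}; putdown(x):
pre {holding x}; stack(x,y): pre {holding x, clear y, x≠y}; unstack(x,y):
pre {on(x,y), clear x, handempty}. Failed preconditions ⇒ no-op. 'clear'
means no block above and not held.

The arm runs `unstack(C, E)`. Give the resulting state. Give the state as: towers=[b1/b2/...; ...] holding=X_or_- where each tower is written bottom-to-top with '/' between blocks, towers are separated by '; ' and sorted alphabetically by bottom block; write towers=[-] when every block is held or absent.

towers=[A/F; B/G; D; E] holding=C

before: towers=[A/F; B/G; D; E/C] holding=-
pre[unstack(C, E)]: on(C,E) ok, clear(C) ok, handempty ok
all met → apply unstack(C, E)
after:  towers=[A/F; B/G; D; E] holding=C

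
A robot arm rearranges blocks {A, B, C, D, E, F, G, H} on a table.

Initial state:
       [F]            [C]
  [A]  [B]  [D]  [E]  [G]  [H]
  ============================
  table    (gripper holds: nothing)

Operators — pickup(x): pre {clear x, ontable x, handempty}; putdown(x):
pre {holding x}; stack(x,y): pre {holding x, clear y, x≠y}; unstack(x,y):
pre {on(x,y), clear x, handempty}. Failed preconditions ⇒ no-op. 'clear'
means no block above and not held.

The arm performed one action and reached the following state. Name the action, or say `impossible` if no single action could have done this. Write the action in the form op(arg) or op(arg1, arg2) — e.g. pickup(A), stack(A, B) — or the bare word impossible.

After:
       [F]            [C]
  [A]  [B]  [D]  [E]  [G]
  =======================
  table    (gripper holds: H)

pickup(H)

target: towers=[A; B/F; D; E; G/C] holding=H
         pickup(A) → towers=[B/F; D; E; G/C; H] holding=A
         pickup(E) → towers=[A; B/F; D; G/C; H] holding=E
         pickup(H) → towers=[A; B/F; D; E; G/C] holding=H  ← match
     unstack(F, B) → towers=[A; B; D; E; G/C; H] holding=F
         pickup(D) → towers=[A; B/F; E; G/C; H] holding=D
     unstack(C, G) → towers=[A; B/F; D; E; G; H] holding=C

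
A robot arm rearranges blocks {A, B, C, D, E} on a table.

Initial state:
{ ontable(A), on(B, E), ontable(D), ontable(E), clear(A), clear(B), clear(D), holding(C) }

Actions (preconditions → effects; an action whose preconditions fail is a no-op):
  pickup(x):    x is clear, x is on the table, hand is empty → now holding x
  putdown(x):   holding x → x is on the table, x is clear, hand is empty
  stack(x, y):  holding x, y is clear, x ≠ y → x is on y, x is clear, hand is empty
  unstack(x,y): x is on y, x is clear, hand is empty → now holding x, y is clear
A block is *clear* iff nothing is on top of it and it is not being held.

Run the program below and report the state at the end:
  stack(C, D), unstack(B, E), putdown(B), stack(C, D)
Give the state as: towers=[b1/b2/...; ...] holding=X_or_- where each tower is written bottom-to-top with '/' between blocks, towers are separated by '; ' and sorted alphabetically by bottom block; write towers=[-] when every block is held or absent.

towers=[A; B; D/C; E] holding=-

step 1 (stack(C, D)): towers=[A; D/C; E/B] holding=-
step 2 (unstack(B, E)): towers=[A; D/C; E] holding=B
step 3 (putdown(B)): towers=[A; B; D/C; E] holding=-
step 4 (stack(C, D)) [no-op]: towers=[A; B; D/C; E] holding=-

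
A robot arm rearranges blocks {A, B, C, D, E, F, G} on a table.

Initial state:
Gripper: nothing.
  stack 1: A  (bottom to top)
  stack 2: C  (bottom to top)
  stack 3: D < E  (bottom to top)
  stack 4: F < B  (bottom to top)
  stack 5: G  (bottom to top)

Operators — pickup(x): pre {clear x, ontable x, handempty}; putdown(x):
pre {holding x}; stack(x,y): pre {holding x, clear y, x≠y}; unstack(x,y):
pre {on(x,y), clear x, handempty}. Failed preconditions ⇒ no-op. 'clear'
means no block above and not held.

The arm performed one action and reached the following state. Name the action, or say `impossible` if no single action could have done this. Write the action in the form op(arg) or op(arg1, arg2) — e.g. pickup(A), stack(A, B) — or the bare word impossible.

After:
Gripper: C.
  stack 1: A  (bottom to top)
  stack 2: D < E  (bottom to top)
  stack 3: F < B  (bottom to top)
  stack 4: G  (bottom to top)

target: towers=[A; D/E; F/B; G] holding=C
     unstack(B, F) → towers=[A; C; D/E; F; G] holding=B
         pickup(G) → towers=[A; C; D/E; F/B] holding=G
         pickup(A) → towers=[C; D/E; F/B; G] holding=A
     unstack(E, D) → towers=[A; C; D; F/B; G] holding=E
         pickup(C) → towers=[A; D/E; F/B; G] holding=C  ← match

pickup(C)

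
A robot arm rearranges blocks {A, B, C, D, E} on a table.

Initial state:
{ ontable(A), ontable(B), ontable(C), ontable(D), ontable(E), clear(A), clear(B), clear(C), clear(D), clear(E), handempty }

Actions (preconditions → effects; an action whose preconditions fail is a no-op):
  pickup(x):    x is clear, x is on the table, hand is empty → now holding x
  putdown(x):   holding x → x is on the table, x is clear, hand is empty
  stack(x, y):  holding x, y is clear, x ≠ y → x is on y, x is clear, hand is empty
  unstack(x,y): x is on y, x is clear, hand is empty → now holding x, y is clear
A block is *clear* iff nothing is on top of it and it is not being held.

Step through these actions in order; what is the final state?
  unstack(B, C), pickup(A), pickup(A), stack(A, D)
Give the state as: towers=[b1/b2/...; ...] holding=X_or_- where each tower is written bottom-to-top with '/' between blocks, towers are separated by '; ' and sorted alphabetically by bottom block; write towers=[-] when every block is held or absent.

step 1 (unstack(B, C)) [no-op]: towers=[A; B; C; D; E] holding=-
step 2 (pickup(A)): towers=[B; C; D; E] holding=A
step 3 (pickup(A)) [no-op]: towers=[B; C; D; E] holding=A
step 4 (stack(A, D)): towers=[B; C; D/A; E] holding=-

towers=[B; C; D/A; E] holding=-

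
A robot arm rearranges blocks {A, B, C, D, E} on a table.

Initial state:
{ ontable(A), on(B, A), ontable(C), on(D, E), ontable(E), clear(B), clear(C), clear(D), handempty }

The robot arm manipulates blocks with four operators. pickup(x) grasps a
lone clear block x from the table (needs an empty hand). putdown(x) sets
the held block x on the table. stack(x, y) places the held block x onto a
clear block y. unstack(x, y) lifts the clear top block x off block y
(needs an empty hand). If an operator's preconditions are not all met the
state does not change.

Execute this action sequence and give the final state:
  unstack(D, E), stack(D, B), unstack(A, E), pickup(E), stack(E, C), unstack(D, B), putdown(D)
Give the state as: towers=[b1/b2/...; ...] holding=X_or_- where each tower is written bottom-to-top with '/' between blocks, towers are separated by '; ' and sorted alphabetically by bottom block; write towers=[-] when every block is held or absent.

step 1 (unstack(D, E)): towers=[A/B; C; E] holding=D
step 2 (stack(D, B)): towers=[A/B/D; C; E] holding=-
step 3 (unstack(A, E)) [no-op]: towers=[A/B/D; C; E] holding=-
step 4 (pickup(E)): towers=[A/B/D; C] holding=E
step 5 (stack(E, C)): towers=[A/B/D; C/E] holding=-
step 6 (unstack(D, B)): towers=[A/B; C/E] holding=D
step 7 (putdown(D)): towers=[A/B; C/E; D] holding=-

towers=[A/B; C/E; D] holding=-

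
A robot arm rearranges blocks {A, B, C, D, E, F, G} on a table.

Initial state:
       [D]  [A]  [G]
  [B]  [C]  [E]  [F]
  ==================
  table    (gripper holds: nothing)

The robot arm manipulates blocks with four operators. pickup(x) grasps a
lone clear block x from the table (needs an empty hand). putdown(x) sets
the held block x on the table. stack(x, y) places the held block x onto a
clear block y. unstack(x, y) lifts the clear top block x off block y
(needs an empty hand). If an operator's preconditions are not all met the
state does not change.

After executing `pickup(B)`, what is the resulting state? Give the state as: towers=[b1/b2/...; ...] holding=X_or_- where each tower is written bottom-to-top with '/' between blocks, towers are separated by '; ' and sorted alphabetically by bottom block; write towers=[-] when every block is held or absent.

towers=[C/D; E/A; F/G] holding=B

before: towers=[B; C/D; E/A; F/G] holding=-
pre[pickup(B)]: clear(B) ✓, ontable(B) ✓, handempty ✓
all met → apply pickup(B)
after:  towers=[C/D; E/A; F/G] holding=B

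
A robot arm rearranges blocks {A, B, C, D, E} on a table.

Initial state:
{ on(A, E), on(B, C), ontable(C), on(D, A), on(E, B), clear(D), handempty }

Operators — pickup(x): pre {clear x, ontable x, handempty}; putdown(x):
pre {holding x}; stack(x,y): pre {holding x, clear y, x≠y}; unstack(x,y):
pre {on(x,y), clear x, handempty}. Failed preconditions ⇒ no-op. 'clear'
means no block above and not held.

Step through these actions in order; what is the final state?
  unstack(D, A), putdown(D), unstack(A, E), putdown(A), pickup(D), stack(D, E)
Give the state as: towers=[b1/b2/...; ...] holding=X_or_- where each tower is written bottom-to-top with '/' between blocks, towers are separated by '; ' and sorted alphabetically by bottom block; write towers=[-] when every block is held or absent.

towers=[A; C/B/E/D] holding=-

step 1 (unstack(D, A)): towers=[C/B/E/A] holding=D
step 2 (putdown(D)): towers=[C/B/E/A; D] holding=-
step 3 (unstack(A, E)): towers=[C/B/E; D] holding=A
step 4 (putdown(A)): towers=[A; C/B/E; D] holding=-
step 5 (pickup(D)): towers=[A; C/B/E] holding=D
step 6 (stack(D, E)): towers=[A; C/B/E/D] holding=-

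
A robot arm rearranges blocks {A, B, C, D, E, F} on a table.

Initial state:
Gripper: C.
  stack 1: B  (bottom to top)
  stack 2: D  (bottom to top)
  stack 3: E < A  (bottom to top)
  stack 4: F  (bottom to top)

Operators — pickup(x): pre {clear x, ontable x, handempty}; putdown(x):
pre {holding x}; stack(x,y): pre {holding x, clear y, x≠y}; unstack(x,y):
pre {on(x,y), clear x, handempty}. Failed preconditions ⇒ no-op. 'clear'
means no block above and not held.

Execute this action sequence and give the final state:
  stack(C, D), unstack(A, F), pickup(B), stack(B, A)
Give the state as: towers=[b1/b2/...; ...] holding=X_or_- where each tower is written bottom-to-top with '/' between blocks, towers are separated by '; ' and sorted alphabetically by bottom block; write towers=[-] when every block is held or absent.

towers=[D/C; E/A/B; F] holding=-

step 1 (stack(C, D)): towers=[B; D/C; E/A; F] holding=-
step 2 (unstack(A, F)) [no-op]: towers=[B; D/C; E/A; F] holding=-
step 3 (pickup(B)): towers=[D/C; E/A; F] holding=B
step 4 (stack(B, A)): towers=[D/C; E/A/B; F] holding=-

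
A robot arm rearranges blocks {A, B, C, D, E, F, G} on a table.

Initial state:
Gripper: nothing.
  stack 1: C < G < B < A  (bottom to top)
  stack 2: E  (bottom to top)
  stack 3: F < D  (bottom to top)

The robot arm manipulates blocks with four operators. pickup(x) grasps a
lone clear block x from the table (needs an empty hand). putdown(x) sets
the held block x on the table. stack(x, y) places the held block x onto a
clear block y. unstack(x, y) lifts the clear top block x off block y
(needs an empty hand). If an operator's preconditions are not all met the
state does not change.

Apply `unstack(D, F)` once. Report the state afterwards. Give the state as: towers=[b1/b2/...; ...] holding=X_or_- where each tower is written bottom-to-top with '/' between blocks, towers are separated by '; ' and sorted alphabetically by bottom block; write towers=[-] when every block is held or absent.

towers=[C/G/B/A; E; F] holding=D

before: towers=[C/G/B/A; E; F/D] holding=-
pre[unstack(D, F)]: on(D,F) ✓, clear(D) ✓, handempty ✓
all met → apply unstack(D, F)
after:  towers=[C/G/B/A; E; F] holding=D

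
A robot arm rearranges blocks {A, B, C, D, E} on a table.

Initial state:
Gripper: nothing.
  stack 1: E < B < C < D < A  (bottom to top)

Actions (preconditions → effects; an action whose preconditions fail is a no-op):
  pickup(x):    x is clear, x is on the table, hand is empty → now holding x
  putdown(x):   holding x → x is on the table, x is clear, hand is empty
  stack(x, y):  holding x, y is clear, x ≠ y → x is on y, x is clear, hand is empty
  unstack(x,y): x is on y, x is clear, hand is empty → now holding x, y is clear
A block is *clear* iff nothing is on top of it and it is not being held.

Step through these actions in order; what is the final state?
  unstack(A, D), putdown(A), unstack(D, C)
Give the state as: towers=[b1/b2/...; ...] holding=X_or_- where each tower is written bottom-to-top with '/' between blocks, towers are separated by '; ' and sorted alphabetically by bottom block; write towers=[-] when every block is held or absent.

step 1 (unstack(A, D)): towers=[E/B/C/D] holding=A
step 2 (putdown(A)): towers=[A; E/B/C/D] holding=-
step 3 (unstack(D, C)): towers=[A; E/B/C] holding=D

towers=[A; E/B/C] holding=D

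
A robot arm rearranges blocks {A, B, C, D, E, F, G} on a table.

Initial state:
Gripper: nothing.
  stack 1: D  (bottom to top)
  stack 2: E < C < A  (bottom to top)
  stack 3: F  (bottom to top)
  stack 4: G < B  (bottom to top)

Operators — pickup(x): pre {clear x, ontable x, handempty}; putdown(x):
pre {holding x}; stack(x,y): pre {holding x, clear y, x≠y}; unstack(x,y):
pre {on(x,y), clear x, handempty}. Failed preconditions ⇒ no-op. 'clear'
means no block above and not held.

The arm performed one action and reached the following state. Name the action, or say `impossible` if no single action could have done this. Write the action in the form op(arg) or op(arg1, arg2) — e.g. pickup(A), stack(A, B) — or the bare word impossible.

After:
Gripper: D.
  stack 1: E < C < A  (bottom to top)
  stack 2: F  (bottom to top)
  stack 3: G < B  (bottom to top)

pickup(D)

target: towers=[E/C/A; F; G/B] holding=D
     unstack(B, G) → towers=[D; E/C/A; F; G] holding=B
         pickup(F) → towers=[D; E/C/A; G/B] holding=F
         pickup(D) → towers=[E/C/A; F; G/B] holding=D  ← match
     unstack(A, C) → towers=[D; E/C; F; G/B] holding=A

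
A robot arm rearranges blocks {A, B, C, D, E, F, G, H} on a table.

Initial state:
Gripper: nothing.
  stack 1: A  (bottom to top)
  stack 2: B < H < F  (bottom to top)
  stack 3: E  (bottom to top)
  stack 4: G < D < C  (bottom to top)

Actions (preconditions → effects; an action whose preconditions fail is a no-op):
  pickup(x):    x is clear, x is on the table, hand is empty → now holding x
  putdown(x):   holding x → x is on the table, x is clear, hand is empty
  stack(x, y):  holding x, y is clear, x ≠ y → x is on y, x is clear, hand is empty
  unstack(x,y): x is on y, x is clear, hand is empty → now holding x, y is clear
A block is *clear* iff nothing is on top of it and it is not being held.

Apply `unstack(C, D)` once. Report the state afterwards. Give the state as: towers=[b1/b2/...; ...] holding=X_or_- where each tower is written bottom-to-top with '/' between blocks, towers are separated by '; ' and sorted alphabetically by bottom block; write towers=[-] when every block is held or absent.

before: towers=[A; B/H/F; E; G/D/C] holding=-
pre[unstack(C, D)]: on(C,D) ✓, clear(C) ✓, handempty ✓
all met → apply unstack(C, D)
after:  towers=[A; B/H/F; E; G/D] holding=C

towers=[A; B/H/F; E; G/D] holding=C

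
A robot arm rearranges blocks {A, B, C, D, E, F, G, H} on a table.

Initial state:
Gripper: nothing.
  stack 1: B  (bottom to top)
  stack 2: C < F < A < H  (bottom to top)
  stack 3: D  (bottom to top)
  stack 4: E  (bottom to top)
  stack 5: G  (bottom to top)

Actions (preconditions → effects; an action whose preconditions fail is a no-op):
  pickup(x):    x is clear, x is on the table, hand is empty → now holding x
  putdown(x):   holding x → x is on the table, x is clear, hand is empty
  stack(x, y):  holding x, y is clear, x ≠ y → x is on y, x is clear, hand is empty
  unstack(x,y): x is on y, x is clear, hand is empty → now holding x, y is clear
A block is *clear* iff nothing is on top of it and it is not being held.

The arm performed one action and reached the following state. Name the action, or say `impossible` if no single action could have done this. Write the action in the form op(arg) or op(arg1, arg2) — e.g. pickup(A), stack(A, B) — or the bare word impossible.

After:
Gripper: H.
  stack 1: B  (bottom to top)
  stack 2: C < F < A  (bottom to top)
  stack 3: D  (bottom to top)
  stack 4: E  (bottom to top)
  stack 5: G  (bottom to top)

target: towers=[B; C/F/A; D; E; G] holding=H
         pickup(G) → towers=[B; C/F/A/H; D; E] holding=G
         pickup(E) → towers=[B; C/F/A/H; D; G] holding=E
     unstack(H, A) → towers=[B; C/F/A; D; E; G] holding=H  ← match
         pickup(B) → towers=[C/F/A/H; D; E; G] holding=B
         pickup(D) → towers=[B; C/F/A/H; E; G] holding=D

unstack(H, A)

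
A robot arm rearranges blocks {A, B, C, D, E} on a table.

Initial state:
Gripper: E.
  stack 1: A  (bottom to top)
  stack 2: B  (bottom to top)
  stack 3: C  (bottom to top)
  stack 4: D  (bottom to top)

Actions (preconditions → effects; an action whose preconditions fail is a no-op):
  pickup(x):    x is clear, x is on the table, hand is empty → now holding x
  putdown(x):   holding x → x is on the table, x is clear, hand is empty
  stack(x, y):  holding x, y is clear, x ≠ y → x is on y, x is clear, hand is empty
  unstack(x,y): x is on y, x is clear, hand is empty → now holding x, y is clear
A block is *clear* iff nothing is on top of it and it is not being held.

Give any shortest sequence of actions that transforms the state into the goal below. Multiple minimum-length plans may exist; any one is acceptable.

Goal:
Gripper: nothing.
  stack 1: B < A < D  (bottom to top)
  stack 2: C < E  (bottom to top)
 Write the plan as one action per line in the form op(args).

step 1 (stack(E, C)): towers=[A; B; C/E; D] holding=-
step 2 (pickup(A)): towers=[B; C/E; D] holding=A
step 3 (stack(A, B)): towers=[B/A; C/E; D] holding=-
step 4 (pickup(D)): towers=[B/A; C/E] holding=D
step 5 (stack(D, A)): towers=[B/A/D; C/E] holding=-
goal check: towers=[B/A/D; C/E] holding=- — reached (length 5, optimal by BFS)

stack(E, C)
pickup(A)
stack(A, B)
pickup(D)
stack(D, A)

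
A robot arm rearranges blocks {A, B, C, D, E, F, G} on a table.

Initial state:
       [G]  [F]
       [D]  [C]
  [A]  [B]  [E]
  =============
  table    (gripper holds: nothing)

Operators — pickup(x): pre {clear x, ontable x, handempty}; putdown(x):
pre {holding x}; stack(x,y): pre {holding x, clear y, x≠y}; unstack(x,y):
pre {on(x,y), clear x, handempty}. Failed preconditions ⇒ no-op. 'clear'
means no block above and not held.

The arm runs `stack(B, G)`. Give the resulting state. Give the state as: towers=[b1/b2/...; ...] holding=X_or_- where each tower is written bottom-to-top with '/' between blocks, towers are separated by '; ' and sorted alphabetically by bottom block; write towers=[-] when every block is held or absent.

towers=[A; B/D/G; E/C/F] holding=-

before: towers=[A; B/D/G; E/C/F] holding=-
pre[stack(B, G)]: holding(B) ✗, clear(G) ✓, B≠G ✓
holding(B) unmet → stack(B, G) is a no-op
after:  towers=[A; B/D/G; E/C/F] holding=-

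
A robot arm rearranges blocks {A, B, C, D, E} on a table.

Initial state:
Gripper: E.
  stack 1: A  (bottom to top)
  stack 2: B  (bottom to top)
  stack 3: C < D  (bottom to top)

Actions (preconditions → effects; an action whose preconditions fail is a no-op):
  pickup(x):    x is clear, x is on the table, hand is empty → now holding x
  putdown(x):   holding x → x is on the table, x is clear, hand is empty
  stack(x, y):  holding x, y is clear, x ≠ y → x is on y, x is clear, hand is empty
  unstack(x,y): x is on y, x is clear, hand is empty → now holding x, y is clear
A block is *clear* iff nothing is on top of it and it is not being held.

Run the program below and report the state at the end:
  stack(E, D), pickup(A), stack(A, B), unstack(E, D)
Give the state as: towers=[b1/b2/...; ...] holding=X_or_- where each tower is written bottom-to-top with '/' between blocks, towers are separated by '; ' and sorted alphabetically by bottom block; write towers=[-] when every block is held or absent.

step 1 (stack(E, D)): towers=[A; B; C/D/E] holding=-
step 2 (pickup(A)): towers=[B; C/D/E] holding=A
step 3 (stack(A, B)): towers=[B/A; C/D/E] holding=-
step 4 (unstack(E, D)): towers=[B/A; C/D] holding=E

towers=[B/A; C/D] holding=E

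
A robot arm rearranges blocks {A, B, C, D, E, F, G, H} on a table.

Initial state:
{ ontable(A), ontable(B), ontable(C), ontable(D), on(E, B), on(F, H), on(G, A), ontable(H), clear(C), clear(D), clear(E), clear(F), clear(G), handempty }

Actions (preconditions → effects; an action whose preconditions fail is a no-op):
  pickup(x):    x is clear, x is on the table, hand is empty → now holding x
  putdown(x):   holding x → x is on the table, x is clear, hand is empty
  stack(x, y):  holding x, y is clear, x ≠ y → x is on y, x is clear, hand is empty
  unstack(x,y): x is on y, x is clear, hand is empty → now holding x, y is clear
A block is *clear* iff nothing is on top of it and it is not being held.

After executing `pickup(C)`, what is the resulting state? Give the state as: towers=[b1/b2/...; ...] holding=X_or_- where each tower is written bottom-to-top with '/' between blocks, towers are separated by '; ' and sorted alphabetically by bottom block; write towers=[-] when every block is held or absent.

towers=[A/G; B/E; D; H/F] holding=C

before: towers=[A/G; B/E; C; D; H/F] holding=-
pre[pickup(C)]: clear(C) ✓, ontable(C) ✓, handempty ✓
all met → apply pickup(C)
after:  towers=[A/G; B/E; D; H/F] holding=C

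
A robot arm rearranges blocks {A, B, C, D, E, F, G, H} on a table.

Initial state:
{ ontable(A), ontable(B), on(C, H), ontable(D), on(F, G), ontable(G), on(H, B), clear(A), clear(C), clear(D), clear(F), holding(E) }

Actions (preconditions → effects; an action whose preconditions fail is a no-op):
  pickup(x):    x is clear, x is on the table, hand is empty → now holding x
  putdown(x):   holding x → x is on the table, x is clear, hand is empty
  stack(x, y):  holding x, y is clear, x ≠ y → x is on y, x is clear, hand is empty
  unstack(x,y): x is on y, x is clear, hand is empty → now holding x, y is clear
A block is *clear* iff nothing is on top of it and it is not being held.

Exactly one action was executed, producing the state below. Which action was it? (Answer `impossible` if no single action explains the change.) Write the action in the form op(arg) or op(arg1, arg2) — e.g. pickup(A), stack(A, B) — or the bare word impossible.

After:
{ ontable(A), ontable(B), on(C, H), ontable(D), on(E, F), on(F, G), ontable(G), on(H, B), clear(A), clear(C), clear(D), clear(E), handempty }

target: towers=[A; B/H/C; D; G/F/E] holding=-
        putdown(E) → towers=[A; B/H/C; D; E; G/F] holding=-
       stack(E, A) → towers=[A/E; B/H/C; D; G/F] holding=-
       stack(E, F) → towers=[A; B/H/C; D; G/F/E] holding=-  ← match
       stack(E, D) → towers=[A; B/H/C; D/E; G/F] holding=-
       stack(E, C) → towers=[A; B/H/C/E; D; G/F] holding=-

stack(E, F)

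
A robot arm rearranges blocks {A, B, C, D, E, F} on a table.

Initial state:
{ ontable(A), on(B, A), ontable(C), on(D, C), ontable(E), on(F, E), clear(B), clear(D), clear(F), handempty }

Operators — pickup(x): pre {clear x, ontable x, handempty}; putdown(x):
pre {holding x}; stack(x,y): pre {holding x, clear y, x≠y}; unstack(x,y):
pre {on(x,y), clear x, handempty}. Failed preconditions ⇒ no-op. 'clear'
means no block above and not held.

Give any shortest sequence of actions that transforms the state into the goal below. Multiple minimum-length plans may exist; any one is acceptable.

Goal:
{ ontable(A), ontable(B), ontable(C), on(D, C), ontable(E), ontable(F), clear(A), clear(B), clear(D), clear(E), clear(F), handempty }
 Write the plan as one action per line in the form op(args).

unstack(B, A)
putdown(B)
unstack(F, E)
putdown(F)

step 1 (unstack(B, A)): towers=[A; C/D; E/F] holding=B
step 2 (putdown(B)): towers=[A; B; C/D; E/F] holding=-
step 3 (unstack(F, E)): towers=[A; B; C/D; E] holding=F
step 4 (putdown(F)): towers=[A; B; C/D; E; F] holding=-
goal check: towers=[A; B; C/D; E; F] holding=- — reached (length 4, optimal by BFS)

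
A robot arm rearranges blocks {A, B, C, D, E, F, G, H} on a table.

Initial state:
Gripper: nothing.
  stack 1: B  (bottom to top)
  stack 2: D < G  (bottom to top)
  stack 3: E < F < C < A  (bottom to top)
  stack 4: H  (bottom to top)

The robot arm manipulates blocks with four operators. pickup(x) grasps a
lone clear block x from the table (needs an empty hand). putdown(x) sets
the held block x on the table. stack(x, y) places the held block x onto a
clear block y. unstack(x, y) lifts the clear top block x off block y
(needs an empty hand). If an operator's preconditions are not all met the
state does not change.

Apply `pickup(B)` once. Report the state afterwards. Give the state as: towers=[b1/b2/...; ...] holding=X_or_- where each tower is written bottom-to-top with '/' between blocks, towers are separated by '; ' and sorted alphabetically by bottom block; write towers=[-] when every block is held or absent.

before: towers=[B; D/G; E/F/C/A; H] holding=-
pre[pickup(B)]: clear(B) ok, ontable(B) ok, handempty ok
all met → apply pickup(B)
after:  towers=[D/G; E/F/C/A; H] holding=B

towers=[D/G; E/F/C/A; H] holding=B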